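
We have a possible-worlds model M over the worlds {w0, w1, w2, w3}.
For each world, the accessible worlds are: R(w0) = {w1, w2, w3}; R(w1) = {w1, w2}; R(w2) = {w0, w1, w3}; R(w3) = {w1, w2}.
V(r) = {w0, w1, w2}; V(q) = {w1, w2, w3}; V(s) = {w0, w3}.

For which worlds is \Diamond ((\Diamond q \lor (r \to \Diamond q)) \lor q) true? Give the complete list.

w0, w1, w2, w3

Let φ = \Diamond ((\Diamond q \lor (r \to \Diamond q)) \lor q). Evaluate φ at each world:
  w0 (successors {w1, w2, w3}): φ is true.
  w1 (successors {w1, w2}): φ is true.
  w2 (successors {w0, w1, w3}): φ is true.
  w3 (successors {w1, w2}): φ is true.
For instance, at w1:
  At w1: \Diamond ((\Diamond q \lor (r \to \Diamond q)) \lor q) requires (\Diamond q \lor (r \to \Diamond q)) \lor q at some successor in {w1, w2}.
    (\Diamond q \lor (r \to \Diamond q)) \lor q holds at w1, so \Diamond ((\Diamond q \lor (r \to \Diamond q)) \lor q) is true at w1.
      At w1: \Diamond q \lor (r \to \Diamond q) is true, q is true, so (\Diamond q \lor (r \to \Diamond q)) \lor q is true.
Satisfying worlds: {w0, w1, w2, w3}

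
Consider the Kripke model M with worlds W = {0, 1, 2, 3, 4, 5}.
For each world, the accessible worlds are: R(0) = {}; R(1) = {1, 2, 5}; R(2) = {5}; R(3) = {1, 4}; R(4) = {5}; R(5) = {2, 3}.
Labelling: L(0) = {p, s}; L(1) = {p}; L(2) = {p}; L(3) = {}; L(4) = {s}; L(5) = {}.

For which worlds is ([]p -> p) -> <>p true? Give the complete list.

Let φ = ([]p -> p) -> <>p. Evaluate φ at each world:
  0 (successors ∅): φ is false.
  1 (successors {1, 2, 5}): φ is true.
  2 (successors {5}): φ is false.
  3 (successors {1, 4}): φ is true.
  4 (successors {5}): φ is false.
  5 (successors {2, 3}): φ is true.
For instance, at 5:
  At 5: []p -> p is true, <>p is true, so ([]p -> p) -> <>p is true.
    At 5: []p is false, p is false, so []p -> p is true.
      At 5: []p requires p at every successor {2, 3}.
        p fails at 3, so []p is false at 5.
    At 5: <>p requires p at some successor in {2, 3}.
      p holds at 2, so <>p is true at 5.
Satisfying worlds: {1, 3, 5}

1, 3, 5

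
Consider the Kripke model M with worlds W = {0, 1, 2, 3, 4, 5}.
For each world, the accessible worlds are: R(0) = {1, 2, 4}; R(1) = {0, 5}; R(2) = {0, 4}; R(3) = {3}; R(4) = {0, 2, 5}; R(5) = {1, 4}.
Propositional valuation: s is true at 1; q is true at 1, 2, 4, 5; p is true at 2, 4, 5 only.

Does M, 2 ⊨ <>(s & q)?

Recall that <>ψ holds at a world iff ψ holds at some accessible world.
At 2: <>(s & q) requires s & q at some successor in {0, 4}.
  At 0: s & q is false.
  At 4: s & q is false.
So <>(s & q) is false at 2.

No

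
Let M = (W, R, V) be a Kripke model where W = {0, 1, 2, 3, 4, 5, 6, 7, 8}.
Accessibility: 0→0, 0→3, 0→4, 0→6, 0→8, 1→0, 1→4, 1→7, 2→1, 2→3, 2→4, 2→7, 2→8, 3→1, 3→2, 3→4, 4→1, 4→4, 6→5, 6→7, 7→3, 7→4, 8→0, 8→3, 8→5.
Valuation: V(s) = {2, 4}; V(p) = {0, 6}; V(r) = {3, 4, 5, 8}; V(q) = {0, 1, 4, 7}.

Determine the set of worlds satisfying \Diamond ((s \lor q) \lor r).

Recall that \Diamond ψ holds at a world iff ψ holds at some accessible world.
Let φ = \Diamond ((s \lor q) \lor r). Evaluate φ at each world:
  0 (successors {0, 3, 4, 6, 8}): φ is true.
  1 (successors {0, 4, 7}): φ is true.
  2 (successors {1, 3, 4, 7, 8}): φ is true.
  3 (successors {1, 2, 4}): φ is true.
  4 (successors {1, 4}): φ is true.
  5 (successors ∅): φ is false.
  6 (successors {5, 7}): φ is true.
  7 (successors {3, 4}): φ is true.
  8 (successors {0, 3, 5}): φ is true.
For instance, at 6:
  At 6: \Diamond ((s \lor q) \lor r) requires (s \lor q) \lor r at some successor in {5, 7}.
    (s \lor q) \lor r holds at 5, so \Diamond ((s \lor q) \lor r) is true at 6.
Satisfying worlds: {0, 1, 2, 3, 4, 6, 7, 8}

0, 1, 2, 3, 4, 6, 7, 8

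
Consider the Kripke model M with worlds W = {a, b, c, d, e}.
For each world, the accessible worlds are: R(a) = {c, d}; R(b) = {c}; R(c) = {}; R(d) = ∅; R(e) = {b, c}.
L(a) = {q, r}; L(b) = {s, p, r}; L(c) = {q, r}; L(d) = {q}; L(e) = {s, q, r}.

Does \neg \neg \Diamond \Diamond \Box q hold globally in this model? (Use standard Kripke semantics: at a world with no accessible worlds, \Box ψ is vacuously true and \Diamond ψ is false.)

No

Let φ = \neg \neg \Diamond \Diamond \Box q. Evaluate φ at each world:
  a (successors {c, d}): φ is false.
  b (successors {c}): φ is false.
  c (successors ∅): φ is false.
  d (successors ∅): φ is false.
  e (successors {b, c}): φ is true.
Detail at a (counterexample):
  At a: \neg \Diamond \Diamond \Box q is true, so \neg \neg \Diamond \Diamond \Box q is false.
    At a: \Diamond \Diamond \Box q is false, so \neg \Diamond \Diamond \Box q is true.
      At a: \Diamond \Diamond \Box q requires \Diamond \Box q at some successor in {c, d}.
        At c: \Diamond \Box q is false.
        At d: \Diamond \Box q is false.
      So \Diamond \Diamond \Box q is false at a.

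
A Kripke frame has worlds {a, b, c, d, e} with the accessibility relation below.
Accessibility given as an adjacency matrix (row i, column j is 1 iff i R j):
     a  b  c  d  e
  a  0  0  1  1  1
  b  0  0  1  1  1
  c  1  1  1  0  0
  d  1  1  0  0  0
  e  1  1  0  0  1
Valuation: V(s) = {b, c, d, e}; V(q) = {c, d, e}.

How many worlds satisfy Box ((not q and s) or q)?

Recall that Box ψ holds at a world iff ψ holds at every accessible world, and Dia ψ holds iff ψ holds at some accessible world.
Let φ = Box ((not q and s) or q). Evaluate φ at each world:
  a (successors {c, d, e}): φ is true.
  b (successors {c, d, e}): φ is true.
  c (successors {a, b, c}): φ is false.
  d (successors {a, b}): φ is false.
  e (successors {a, b, e}): φ is false.
For instance, at c:
  At c: Box ((not q and s) or q) requires (not q and s) or q at every successor {a, b, c}.
    (not q and s) or q fails at a, so Box ((not q and s) or q) is false at c.
Satisfying worlds: {a, b}

2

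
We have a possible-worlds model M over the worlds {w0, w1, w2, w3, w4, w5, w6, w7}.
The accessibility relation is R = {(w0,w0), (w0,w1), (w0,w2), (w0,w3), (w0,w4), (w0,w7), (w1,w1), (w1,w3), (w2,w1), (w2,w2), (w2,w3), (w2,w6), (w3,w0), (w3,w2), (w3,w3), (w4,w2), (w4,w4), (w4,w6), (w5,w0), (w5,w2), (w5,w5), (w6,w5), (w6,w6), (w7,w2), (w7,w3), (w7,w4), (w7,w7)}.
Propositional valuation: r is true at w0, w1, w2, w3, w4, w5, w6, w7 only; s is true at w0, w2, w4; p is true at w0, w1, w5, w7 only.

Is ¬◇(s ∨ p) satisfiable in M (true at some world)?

Let φ = ¬◇(s ∨ p). Evaluate φ at each world:
  w0 (successors {w0, w1, w2, w3, w4, w7}): φ is false.
  w1 (successors {w1, w3}): φ is false.
  w2 (successors {w1, w2, w3, w6}): φ is false.
  w3 (successors {w0, w2, w3}): φ is false.
  w4 (successors {w2, w4, w6}): φ is false.
  w5 (successors {w0, w2, w5}): φ is false.
  w6 (successors {w5, w6}): φ is false.
  w7 (successors {w2, w3, w4, w7}): φ is false.
For instance, at w1:
  At w1: ◇(s ∨ p) is true, so ¬◇(s ∨ p) is false.
    At w1: ◇(s ∨ p) requires s ∨ p at some successor in {w1, w3}.
      s ∨ p holds at w1, so ◇(s ∨ p) is true at w1.

No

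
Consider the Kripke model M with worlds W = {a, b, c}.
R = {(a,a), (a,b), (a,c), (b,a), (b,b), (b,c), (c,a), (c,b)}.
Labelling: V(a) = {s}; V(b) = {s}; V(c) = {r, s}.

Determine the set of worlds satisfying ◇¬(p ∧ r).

a, b, c

Let φ = ◇¬(p ∧ r). Evaluate φ at each world:
  a (successors {a, b, c}): φ is true.
  b (successors {a, b, c}): φ is true.
  c (successors {a, b}): φ is true.
For instance, at b:
  At b: ◇¬(p ∧ r) requires ¬(p ∧ r) at some successor in {a, b, c}.
    ¬(p ∧ r) holds at a, so ◇¬(p ∧ r) is true at b.
Satisfying worlds: {a, b, c}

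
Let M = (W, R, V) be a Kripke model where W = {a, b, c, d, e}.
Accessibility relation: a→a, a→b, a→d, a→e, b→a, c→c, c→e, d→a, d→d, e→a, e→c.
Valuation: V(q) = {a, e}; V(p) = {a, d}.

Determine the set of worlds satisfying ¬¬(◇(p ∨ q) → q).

a, e

Recall that ◇ψ holds at a world iff ψ holds at some accessible world.
Let φ = ¬¬(◇(p ∨ q) → q). Evaluate φ at each world:
  a (successors {a, b, d, e}): φ is true.
  b (successors {a}): φ is false.
  c (successors {c, e}): φ is false.
  d (successors {a, d}): φ is false.
  e (successors {a, c}): φ is true.
For instance, at e:
  At e: ¬(◇(p ∨ q) → q) is false, so ¬¬(◇(p ∨ q) → q) is true.
    At e: ◇(p ∨ q) → q is true, so ¬(◇(p ∨ q) → q) is false.
      At e: ◇(p ∨ q) is true, q is true, so ◇(p ∨ q) → q is true.
Satisfying worlds: {a, e}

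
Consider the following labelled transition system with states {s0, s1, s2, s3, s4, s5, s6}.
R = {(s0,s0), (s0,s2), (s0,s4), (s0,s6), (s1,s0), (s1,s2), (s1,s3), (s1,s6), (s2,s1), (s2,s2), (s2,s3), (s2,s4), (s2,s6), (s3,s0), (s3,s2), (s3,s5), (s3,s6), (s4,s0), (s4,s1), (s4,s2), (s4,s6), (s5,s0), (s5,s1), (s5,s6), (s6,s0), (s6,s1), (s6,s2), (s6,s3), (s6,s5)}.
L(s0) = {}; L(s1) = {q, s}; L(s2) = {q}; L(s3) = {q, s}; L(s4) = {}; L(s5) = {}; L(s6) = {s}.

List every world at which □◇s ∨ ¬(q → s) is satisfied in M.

s0, s1, s2, s3, s4, s5, s6

Let φ = □◇s ∨ ¬(q → s). Evaluate φ at each world:
  s0 (successors {s0, s2, s4, s6}): φ is true.
  s1 (successors {s0, s2, s3, s6}): φ is true.
  s2 (successors {s1, s2, s3, s4, s6}): φ is true.
  s3 (successors {s0, s2, s5, s6}): φ is true.
  s4 (successors {s0, s1, s2, s6}): φ is true.
  s5 (successors {s0, s1, s6}): φ is true.
  s6 (successors {s0, s1, s2, s3, s5}): φ is true.
For instance, at s0:
  At s0: □◇s is true, ¬(q → s) is false, so □◇s ∨ ¬(q → s) is true.
    At s0: □◇s requires ◇s at every successor {s0, s2, s4, s6}.
      At s0: ◇s is true.
      At s2: ◇s is true.
      At s4: ◇s is true.
      At s6: ◇s is true.
    So □◇s is true at s0.
Satisfying worlds: {s0, s1, s2, s3, s4, s5, s6}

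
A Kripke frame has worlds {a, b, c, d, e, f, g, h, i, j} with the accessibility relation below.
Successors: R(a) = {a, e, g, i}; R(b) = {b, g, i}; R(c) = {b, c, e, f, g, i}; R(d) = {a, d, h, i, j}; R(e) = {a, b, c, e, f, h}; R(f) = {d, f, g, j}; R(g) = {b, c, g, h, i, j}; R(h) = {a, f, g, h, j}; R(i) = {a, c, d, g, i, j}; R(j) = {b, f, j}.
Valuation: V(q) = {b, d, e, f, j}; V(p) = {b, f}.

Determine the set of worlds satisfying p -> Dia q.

Recall that Dia ψ holds at a world iff ψ holds at some accessible world.
Let φ = p -> Dia q. Evaluate φ at each world:
  a (successors {a, e, g, i}): φ is true.
  b (successors {b, g, i}): φ is true.
  c (successors {b, c, e, f, g, i}): φ is true.
  d (successors {a, d, h, i, j}): φ is true.
  e (successors {a, b, c, e, f, h}): φ is true.
  f (successors {d, f, g, j}): φ is true.
  g (successors {b, c, g, h, i, j}): φ is true.
  h (successors {a, f, g, h, j}): φ is true.
  i (successors {a, c, d, g, i, j}): φ is true.
  j (successors {b, f, j}): φ is true.
For instance, at d:
  At d: p is false, Dia q is true, so p -> Dia q is true.
    At d: Dia q requires q at some successor in {a, d, h, i, j}.
      q holds at d, so Dia q is true at d.
Satisfying worlds: {a, b, c, d, e, f, g, h, i, j}

a, b, c, d, e, f, g, h, i, j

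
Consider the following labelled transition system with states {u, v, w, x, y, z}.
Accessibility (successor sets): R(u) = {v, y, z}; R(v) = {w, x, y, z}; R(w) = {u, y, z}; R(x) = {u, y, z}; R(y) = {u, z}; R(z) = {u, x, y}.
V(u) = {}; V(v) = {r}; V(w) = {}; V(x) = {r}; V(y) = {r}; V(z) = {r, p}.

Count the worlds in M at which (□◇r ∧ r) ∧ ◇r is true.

Let φ = (□◇r ∧ r) ∧ ◇r. Evaluate φ at each world:
  u (successors {v, y, z}): φ is false.
  v (successors {w, x, y, z}): φ is true.
  w (successors {u, y, z}): φ is false.
  x (successors {u, y, z}): φ is true.
  y (successors {u, z}): φ is true.
  z (successors {u, x, y}): φ is true.
For instance, at z:
  At z: □◇r ∧ r is true, ◇r is true, so (□◇r ∧ r) ∧ ◇r is true.
    At z: □◇r is true, r is true, so □◇r ∧ r is true.
      At z: □◇r requires ◇r at every successor {u, x, y}.
        At u: ◇r is true.
        At x: ◇r is true.
        At y: ◇r is true.
      So □◇r is true at z.
    At z: ◇r requires r at some successor in {u, x, y}.
      r holds at x, so ◇r is true at z.
Satisfying worlds: {v, x, y, z}

4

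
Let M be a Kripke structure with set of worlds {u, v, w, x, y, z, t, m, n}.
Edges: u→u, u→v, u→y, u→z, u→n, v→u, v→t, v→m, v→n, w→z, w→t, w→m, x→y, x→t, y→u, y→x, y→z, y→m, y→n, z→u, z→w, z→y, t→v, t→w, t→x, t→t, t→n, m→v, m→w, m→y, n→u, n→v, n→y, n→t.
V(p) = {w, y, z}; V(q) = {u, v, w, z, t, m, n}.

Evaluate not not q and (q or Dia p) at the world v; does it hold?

Yes

Recall that Dia ψ holds at a world iff ψ holds at some accessible world.
At v: not not q is true, q or Dia p is true, so not not q and (q or Dia p) is true.
  At v: q is true, Dia p is false, so q or Dia p is true.
    At v: Dia p requires p at some successor in {u, t, m, n}.
      At u: p is false.
      At t: p is false.
      At m: p is false.
      At n: p is false.
    So Dia p is false at v.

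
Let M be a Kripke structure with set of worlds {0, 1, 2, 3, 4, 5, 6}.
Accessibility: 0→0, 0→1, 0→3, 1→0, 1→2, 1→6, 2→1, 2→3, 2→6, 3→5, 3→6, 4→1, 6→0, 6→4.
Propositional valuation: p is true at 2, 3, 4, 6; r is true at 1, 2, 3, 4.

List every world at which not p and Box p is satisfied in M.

5

Recall that Box ψ holds at a world iff ψ holds at every accessible world, and Dia ψ holds iff ψ holds at some accessible world.
Let φ = not p and Box p. Evaluate φ at each world:
  0 (successors {0, 1, 3}): φ is false.
  1 (successors {0, 2, 6}): φ is false.
  2 (successors {1, 3, 6}): φ is false.
  3 (successors {5, 6}): φ is false.
  4 (successors {1}): φ is false.
  5 (successors ∅): φ is true.
  6 (successors {0, 4}): φ is false.
For instance, at 6:
  At 6: not p is false, Box p is false, so not p and Box p is false.
    At 6: Box p requires p at every successor {0, 4}.
      p fails at 0, so Box p is false at 6.
Satisfying worlds: {5}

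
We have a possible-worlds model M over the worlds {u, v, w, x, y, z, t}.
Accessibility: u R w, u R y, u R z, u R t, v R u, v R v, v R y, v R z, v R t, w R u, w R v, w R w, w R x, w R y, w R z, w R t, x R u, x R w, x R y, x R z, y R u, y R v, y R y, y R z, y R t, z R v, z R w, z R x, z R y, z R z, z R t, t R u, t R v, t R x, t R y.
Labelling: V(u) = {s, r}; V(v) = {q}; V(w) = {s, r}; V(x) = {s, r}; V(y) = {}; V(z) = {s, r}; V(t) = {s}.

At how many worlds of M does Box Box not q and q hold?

0

Let φ = Box Box not q and q. Evaluate φ at each world:
  u (successors {w, y, z, t}): φ is false.
  v (successors {u, v, y, z, t}): φ is false.
  w (successors {u, v, w, x, y, z, t}): φ is false.
  x (successors {u, w, y, z}): φ is false.
  y (successors {u, v, y, z, t}): φ is false.
  z (successors {v, w, x, y, z, t}): φ is false.
  t (successors {u, v, x, y}): φ is false.
For instance, at z:
  At z: Box Box not q is false, q is false, so Box Box not q and q is false.
    At z: Box Box not q requires Box not q at every successor {v, w, x, y, z, t}.
      Box not q fails at v, so Box Box not q is false at z.
Satisfying worlds: none.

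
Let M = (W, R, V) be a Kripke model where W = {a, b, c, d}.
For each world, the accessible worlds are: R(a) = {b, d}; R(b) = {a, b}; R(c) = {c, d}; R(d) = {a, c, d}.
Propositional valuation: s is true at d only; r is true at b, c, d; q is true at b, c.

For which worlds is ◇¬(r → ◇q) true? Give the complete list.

none

Let φ = ◇¬(r → ◇q). Evaluate φ at each world:
  a (successors {b, d}): φ is false.
  b (successors {a, b}): φ is false.
  c (successors {c, d}): φ is false.
  d (successors {a, c, d}): φ is false.
For instance, at d:
  At d: ◇¬(r → ◇q) requires ¬(r → ◇q) at some successor in {a, c, d}.
    At a: ¬(r → ◇q) is false.
    At c: ¬(r → ◇q) is false.
    At d: ¬(r → ◇q) is false.
  So ◇¬(r → ◇q) is false at d.
Satisfying worlds: none.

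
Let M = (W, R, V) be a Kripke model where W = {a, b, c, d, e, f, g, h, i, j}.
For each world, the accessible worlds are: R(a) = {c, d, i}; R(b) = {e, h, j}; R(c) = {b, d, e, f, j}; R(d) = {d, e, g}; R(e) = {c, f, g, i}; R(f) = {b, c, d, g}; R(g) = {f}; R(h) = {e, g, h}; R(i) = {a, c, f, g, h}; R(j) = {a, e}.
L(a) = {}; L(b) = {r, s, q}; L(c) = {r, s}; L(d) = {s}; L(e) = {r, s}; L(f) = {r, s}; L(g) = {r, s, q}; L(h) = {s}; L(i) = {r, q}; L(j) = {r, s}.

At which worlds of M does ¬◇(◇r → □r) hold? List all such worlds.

a, g

Let φ = ¬◇(◇r → □r). Evaluate φ at each world:
  a (successors {c, d, i}): φ is true.
  b (successors {e, h, j}): φ is false.
  c (successors {b, d, e, f, j}): φ is false.
  d (successors {d, e, g}): φ is false.
  e (successors {c, f, g, i}): φ is false.
  f (successors {b, c, d, g}): φ is false.
  g (successors {f}): φ is true.
  h (successors {e, g, h}): φ is false.
  i (successors {a, c, f, g, h}): φ is false.
  j (successors {a, e}): φ is false.
For instance, at b:
  At b: ◇(◇r → □r) is true, so ¬◇(◇r → □r) is false.
    At b: ◇(◇r → □r) requires ◇r → □r at some successor in {e, h, j}.
      ◇r → □r holds at e, so ◇(◇r → □r) is true at b.
Satisfying worlds: {a, g}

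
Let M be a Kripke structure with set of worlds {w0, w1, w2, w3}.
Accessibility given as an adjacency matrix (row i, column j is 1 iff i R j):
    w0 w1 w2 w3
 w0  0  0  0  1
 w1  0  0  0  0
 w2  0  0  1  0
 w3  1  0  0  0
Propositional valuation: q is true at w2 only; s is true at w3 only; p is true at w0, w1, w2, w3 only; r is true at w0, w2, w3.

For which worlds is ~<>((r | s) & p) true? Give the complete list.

Recall that <>ψ holds at a world iff ψ holds at some accessible world.
Let φ = ~<>((r | s) & p). Evaluate φ at each world:
  w0 (successors {w3}): φ is false.
  w1 (successors ∅): φ is true.
  w2 (successors {w2}): φ is false.
  w3 (successors {w0}): φ is false.
For instance, at w3:
  At w3: <>((r | s) & p) is true, so ~<>((r | s) & p) is false.
    At w3: <>((r | s) & p) requires (r | s) & p at some successor in {w0}.
      (r | s) & p holds at w0, so <>((r | s) & p) is true at w3.
Satisfying worlds: {w1}

w1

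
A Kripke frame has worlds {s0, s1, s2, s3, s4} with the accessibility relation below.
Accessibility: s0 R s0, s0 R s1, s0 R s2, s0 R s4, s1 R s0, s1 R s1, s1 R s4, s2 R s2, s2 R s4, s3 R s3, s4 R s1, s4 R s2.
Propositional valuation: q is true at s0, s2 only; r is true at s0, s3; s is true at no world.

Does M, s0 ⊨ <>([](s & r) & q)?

No

Recall that []ψ holds at a world iff ψ holds at every accessible world, and <>ψ holds iff ψ holds at some accessible world.
At s0: <>([](s & r) & q) requires [](s & r) & q at some successor in {s0, s1, s2, s4}.
  At s0: [](s & r) & q is false.
  At s1: [](s & r) & q is false.
  At s2: [](s & r) & q is false.
  At s4: [](s & r) & q is false.
So <>([](s & r) & q) is false at s0.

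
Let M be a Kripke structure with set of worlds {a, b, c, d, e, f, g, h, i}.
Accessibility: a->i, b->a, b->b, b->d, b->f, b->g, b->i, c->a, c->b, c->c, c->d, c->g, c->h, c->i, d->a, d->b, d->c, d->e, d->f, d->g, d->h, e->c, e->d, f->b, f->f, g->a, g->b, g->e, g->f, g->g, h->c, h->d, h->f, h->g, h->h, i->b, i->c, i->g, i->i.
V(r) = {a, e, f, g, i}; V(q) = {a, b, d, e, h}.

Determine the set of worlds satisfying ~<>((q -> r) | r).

Recall that <>ψ holds at a world iff ψ holds at some accessible world.
Let φ = ~<>((q -> r) | r). Evaluate φ at each world:
  a (successors {i}): φ is false.
  b (successors {a, b, d, f, g, i}): φ is false.
  c (successors {a, b, c, d, g, h, i}): φ is false.
  d (successors {a, b, c, e, f, g, h}): φ is false.
  e (successors {c, d}): φ is false.
  f (successors {b, f}): φ is false.
  g (successors {a, b, e, f, g}): φ is false.
  h (successors {c, d, f, g, h}): φ is false.
  i (successors {b, c, g, i}): φ is false.
For instance, at e:
  At e: <>((q -> r) | r) is true, so ~<>((q -> r) | r) is false.
    At e: <>((q -> r) | r) requires (q -> r) | r at some successor in {c, d}.
      (q -> r) | r holds at c, so <>((q -> r) | r) is true at e.
Satisfying worlds: none.

none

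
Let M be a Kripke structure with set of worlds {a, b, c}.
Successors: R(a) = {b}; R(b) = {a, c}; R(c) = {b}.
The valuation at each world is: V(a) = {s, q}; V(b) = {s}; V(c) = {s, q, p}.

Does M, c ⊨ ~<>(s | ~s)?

No

At c: <>(s | ~s) is true, so ~<>(s | ~s) is false.
  At c: <>(s | ~s) requires s | ~s at some successor in {b}.
    s | ~s holds at b, so <>(s | ~s) is true at c.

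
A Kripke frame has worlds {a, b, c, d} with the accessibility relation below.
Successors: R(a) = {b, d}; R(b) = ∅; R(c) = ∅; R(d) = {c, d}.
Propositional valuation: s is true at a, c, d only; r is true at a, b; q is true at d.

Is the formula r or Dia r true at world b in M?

Recall that Dia ψ holds at a world iff ψ holds at some accessible world.
At b: r is true, Dia r is false, so r or Dia r is true.
  At b: no accessible worlds, so Dia r is false.

Yes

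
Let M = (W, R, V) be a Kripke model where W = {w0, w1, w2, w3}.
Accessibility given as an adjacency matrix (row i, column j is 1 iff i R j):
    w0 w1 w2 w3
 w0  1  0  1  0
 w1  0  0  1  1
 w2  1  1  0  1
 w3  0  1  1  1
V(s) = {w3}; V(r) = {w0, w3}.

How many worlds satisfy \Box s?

Let φ = \Box s. Evaluate φ at each world:
  w0 (successors {w0, w2}): φ is false.
  w1 (successors {w2, w3}): φ is false.
  w2 (successors {w0, w1, w3}): φ is false.
  w3 (successors {w1, w2, w3}): φ is false.
For instance, at w2:
  At w2: \Box s requires s at every successor {w0, w1, w3}.
    s fails at w0, so \Box s is false at w2.
Satisfying worlds: none.

0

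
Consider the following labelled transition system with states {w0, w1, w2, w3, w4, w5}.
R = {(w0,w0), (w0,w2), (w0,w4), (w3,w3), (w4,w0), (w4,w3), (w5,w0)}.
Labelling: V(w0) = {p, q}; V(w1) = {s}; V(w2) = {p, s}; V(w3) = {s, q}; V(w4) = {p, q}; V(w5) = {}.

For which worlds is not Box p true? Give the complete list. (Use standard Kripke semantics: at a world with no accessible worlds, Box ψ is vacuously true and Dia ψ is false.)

w3, w4

Let φ = not Box p. Evaluate φ at each world:
  w0 (successors {w0, w2, w4}): φ is false.
  w1 (successors ∅): φ is false.
  w2 (successors ∅): φ is false.
  w3 (successors {w3}): φ is true.
  w4 (successors {w0, w3}): φ is true.
  w5 (successors {w0}): φ is false.
For instance, at w0:
  At w0: Box p is true, so not Box p is false.
    At w0: Box p requires p at every successor {w0, w2, w4}.
      At w0: p is true.
      At w2: p is true.
      At w4: p is true.
    So Box p is true at w0.
Satisfying worlds: {w3, w4}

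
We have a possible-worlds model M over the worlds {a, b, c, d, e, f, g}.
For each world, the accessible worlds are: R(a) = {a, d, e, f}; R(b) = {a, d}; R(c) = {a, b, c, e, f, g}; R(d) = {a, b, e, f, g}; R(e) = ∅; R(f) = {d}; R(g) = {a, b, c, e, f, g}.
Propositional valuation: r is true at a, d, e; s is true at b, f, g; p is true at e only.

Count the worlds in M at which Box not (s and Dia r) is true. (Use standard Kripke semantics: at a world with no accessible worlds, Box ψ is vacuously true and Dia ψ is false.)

Let φ = Box not (s and Dia r). Evaluate φ at each world:
  a (successors {a, d, e, f}): φ is false.
  b (successors {a, d}): φ is true.
  c (successors {a, b, c, e, f, g}): φ is false.
  d (successors {a, b, e, f, g}): φ is false.
  e (successors ∅): φ is true.
  f (successors {d}): φ is true.
  g (successors {a, b, c, e, f, g}): φ is false.
For instance, at c:
  At c: Box not (s and Dia r) requires not (s and Dia r) at every successor {a, b, c, e, f, g}.
    not (s and Dia r) fails at b, so Box not (s and Dia r) is false at c.
      At b: s and Dia r is true, so not (s and Dia r) is false.
Satisfying worlds: {b, e, f}

3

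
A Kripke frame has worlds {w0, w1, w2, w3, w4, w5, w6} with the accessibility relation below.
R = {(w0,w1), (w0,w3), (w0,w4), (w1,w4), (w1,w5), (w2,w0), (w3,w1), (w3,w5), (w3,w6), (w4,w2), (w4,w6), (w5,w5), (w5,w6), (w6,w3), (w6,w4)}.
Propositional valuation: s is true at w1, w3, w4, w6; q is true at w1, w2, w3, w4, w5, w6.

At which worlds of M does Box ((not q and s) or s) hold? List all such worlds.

Recall that Box ψ holds at a world iff ψ holds at every accessible world, and Dia ψ holds iff ψ holds at some accessible world.
Let φ = Box ((not q and s) or s). Evaluate φ at each world:
  w0 (successors {w1, w3, w4}): φ is true.
  w1 (successors {w4, w5}): φ is false.
  w2 (successors {w0}): φ is false.
  w3 (successors {w1, w5, w6}): φ is false.
  w4 (successors {w2, w6}): φ is false.
  w5 (successors {w5, w6}): φ is false.
  w6 (successors {w3, w4}): φ is true.
For instance, at w2:
  At w2: Box ((not q and s) or s) requires (not q and s) or s at every successor {w0}.
    (not q and s) or s fails at w0, so Box ((not q and s) or s) is false at w2.
Satisfying worlds: {w0, w6}

w0, w6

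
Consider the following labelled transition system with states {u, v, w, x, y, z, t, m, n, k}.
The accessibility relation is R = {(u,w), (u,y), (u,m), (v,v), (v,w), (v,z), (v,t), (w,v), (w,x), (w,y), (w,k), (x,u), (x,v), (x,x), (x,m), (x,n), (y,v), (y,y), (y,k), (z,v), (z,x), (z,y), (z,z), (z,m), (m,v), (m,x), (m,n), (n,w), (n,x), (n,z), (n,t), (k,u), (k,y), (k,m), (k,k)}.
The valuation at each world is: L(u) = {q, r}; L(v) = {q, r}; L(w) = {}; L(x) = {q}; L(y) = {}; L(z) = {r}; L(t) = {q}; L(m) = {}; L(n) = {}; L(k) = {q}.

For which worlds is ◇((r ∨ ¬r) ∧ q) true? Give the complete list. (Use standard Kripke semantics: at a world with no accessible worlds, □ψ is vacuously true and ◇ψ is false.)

Let φ = ◇((r ∨ ¬r) ∧ q). Evaluate φ at each world:
  u (successors {w, y, m}): φ is false.
  v (successors {v, w, z, t}): φ is true.
  w (successors {v, x, y, k}): φ is true.
  x (successors {u, v, x, m, n}): φ is true.
  y (successors {v, y, k}): φ is true.
  z (successors {v, x, y, z, m}): φ is true.
  t (successors ∅): φ is false.
  m (successors {v, x, n}): φ is true.
  n (successors {w, x, z, t}): φ is true.
  k (successors {u, y, m, k}): φ is true.
For instance, at m:
  At m: ◇((r ∨ ¬r) ∧ q) requires (r ∨ ¬r) ∧ q at some successor in {v, x, n}.
    (r ∨ ¬r) ∧ q holds at v, so ◇((r ∨ ¬r) ∧ q) is true at m.
Satisfying worlds: {v, w, x, y, z, m, n, k}

v, w, x, y, z, m, n, k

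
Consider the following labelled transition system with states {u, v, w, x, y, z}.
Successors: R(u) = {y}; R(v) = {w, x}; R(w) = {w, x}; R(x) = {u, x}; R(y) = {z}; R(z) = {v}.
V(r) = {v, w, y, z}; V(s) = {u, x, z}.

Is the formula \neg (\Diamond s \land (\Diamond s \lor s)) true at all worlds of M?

Recall that \Diamond ψ holds at a world iff ψ holds at some accessible world.
Let φ = \neg (\Diamond s \land (\Diamond s \lor s)). Evaluate φ at each world:
  u (successors {y}): φ is true.
  v (successors {w, x}): φ is false.
  w (successors {w, x}): φ is false.
  x (successors {u, x}): φ is false.
  y (successors {z}): φ is false.
  z (successors {v}): φ is true.
Detail at v (counterexample):
  At v: \Diamond s \land (\Diamond s \lor s) is true, so \neg (\Diamond s \land (\Diamond s \lor s)) is false.
    At v: \Diamond s is true, \Diamond s \lor s is true, so \Diamond s \land (\Diamond s \lor s) is true.
      At v: \Diamond s requires s at some successor in {w, x}.
        s holds at x, so \Diamond s is true at v.
      At v: \Diamond s is true, s is false, so \Diamond s \lor s is true.

No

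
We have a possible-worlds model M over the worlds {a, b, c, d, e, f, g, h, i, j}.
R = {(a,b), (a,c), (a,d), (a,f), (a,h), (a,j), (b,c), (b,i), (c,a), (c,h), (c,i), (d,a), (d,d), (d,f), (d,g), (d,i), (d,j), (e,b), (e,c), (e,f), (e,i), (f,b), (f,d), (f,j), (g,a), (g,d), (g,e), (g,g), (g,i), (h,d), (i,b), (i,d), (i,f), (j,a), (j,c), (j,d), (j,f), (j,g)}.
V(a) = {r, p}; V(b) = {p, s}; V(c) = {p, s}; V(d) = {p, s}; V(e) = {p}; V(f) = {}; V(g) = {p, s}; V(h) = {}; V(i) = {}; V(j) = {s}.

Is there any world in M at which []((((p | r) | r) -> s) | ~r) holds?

Let φ = []((((p | r) | r) -> s) | ~r). Evaluate φ at each world:
  a (successors {b, c, d, f, h, j}): φ is true.
  b (successors {c, i}): φ is true.
  c (successors {a, h, i}): φ is false.
  d (successors {a, d, f, g, i, j}): φ is false.
  e (successors {b, c, f, i}): φ is true.
  f (successors {b, d, j}): φ is true.
  g (successors {a, d, e, g, i}): φ is false.
  h (successors {d}): φ is true.
  i (successors {b, d, f}): φ is true.
  j (successors {a, c, d, f, g}): φ is false.
Detail at a (witness):
  At a: []((((p | r) | r) -> s) | ~r) requires (((p | r) | r) -> s) | ~r at every successor {b, c, d, f, h, j}.
    At b: (((p | r) | r) -> s) | ~r is true.
    At c: (((p | r) | r) -> s) | ~r is true.
    At d: (((p | r) | r) -> s) | ~r is true.
    At f: (((p | r) | r) -> s) | ~r is true.
    At h: (((p | r) | r) -> s) | ~r is true.
    At j: (((p | r) | r) -> s) | ~r is true.
  So []((((p | r) | r) -> s) | ~r) is true at a.

Yes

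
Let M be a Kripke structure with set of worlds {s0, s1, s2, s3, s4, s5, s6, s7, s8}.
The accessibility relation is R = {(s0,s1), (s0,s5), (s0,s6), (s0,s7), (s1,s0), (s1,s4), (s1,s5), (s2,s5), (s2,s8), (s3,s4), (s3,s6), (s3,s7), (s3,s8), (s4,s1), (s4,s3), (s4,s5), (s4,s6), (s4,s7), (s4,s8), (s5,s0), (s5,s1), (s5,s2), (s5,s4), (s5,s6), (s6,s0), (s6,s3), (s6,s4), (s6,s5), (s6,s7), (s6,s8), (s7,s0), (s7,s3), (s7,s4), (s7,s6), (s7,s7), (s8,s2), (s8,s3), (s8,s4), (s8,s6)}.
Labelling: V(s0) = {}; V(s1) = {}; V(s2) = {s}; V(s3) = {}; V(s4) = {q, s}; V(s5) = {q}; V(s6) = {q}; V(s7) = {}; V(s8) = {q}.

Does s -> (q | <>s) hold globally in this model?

No

Recall that <>ψ holds at a world iff ψ holds at some accessible world.
Let φ = s -> (q | <>s). Evaluate φ at each world:
  s0 (successors {s1, s5, s6, s7}): φ is true.
  s1 (successors {s0, s4, s5}): φ is true.
  s2 (successors {s5, s8}): φ is false.
  s3 (successors {s4, s6, s7, s8}): φ is true.
  s4 (successors {s1, s3, s5, s6, s7, s8}): φ is true.
  s5 (successors {s0, s1, s2, s4, s6}): φ is true.
  s6 (successors {s0, s3, s4, s5, s7, s8}): φ is true.
  s7 (successors {s0, s3, s4, s6, s7}): φ is true.
  s8 (successors {s2, s3, s4, s6}): φ is true.
Detail at s2 (counterexample):
  At s2: s is true, q | <>s is false, so s -> (q | <>s) is false.
    At s2: q is false, <>s is false, so q | <>s is false.
      At s2: <>s requires s at some successor in {s5, s8}.
        At s5: s is false.
        At s8: s is false.
      So <>s is false at s2.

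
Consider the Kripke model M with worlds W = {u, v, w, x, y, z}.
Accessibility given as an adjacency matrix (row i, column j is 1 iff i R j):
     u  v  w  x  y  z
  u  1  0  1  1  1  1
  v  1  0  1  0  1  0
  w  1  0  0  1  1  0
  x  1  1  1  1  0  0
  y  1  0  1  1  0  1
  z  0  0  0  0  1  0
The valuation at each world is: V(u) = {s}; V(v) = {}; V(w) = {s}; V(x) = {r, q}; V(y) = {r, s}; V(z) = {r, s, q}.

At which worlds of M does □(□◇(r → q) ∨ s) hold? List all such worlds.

Recall that □ψ holds at a world iff ψ holds at every accessible world, and ◇ψ holds iff ψ holds at some accessible world.
Let φ = □(□◇(r → q) ∨ s). Evaluate φ at each world:
  u (successors {u, w, x, y, z}): φ is true.
  v (successors {u, w, y}): φ is true.
  w (successors {u, x, y}): φ is true.
  x (successors {u, v, w, x}): φ is true.
  y (successors {u, w, x, z}): φ is true.
  z (successors {y}): φ is true.
For instance, at u:
  At u: □(□◇(r → q) ∨ s) requires □◇(r → q) ∨ s at every successor {u, w, x, y, z}.
    At u: □◇(r → q) ∨ s is true.
    At w: □◇(r → q) ∨ s is true.
    At x: □◇(r → q) ∨ s is true.
    At y: □◇(r → q) ∨ s is true.
    At z: □◇(r → q) ∨ s is true.
  So □(□◇(r → q) ∨ s) is true at u.
Satisfying worlds: {u, v, w, x, y, z}

u, v, w, x, y, z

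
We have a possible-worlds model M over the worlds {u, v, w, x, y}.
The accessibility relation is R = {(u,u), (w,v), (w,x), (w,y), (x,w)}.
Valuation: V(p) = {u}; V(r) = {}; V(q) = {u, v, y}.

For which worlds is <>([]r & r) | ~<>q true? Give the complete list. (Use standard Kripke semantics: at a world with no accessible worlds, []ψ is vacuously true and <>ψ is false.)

v, x, y

Let φ = <>([]r & r) | ~<>q. Evaluate φ at each world:
  u (successors {u}): φ is false.
  v (successors ∅): φ is true.
  w (successors {v, x, y}): φ is false.
  x (successors {w}): φ is true.
  y (successors ∅): φ is true.
For instance, at x:
  At x: <>([]r & r) is false, ~<>q is true, so <>([]r & r) | ~<>q is true.
    At x: <>([]r & r) requires []r & r at some successor in {w}.
      At w: []r & r is false.
    So <>([]r & r) is false at x.
    At x: <>q is false, so ~<>q is true.
      At x: <>q requires q at some successor in {w}.
        At w: q is false.
      So <>q is false at x.
Satisfying worlds: {v, x, y}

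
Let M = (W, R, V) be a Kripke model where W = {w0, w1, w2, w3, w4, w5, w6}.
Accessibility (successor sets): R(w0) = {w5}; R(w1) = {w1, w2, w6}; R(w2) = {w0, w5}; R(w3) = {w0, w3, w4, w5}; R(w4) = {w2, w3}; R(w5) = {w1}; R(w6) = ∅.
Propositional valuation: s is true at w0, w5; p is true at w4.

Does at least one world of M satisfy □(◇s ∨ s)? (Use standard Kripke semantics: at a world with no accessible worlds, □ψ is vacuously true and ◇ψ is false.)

Recall that □ψ holds at a world iff ψ holds at every accessible world, and ◇ψ holds iff ψ holds at some accessible world.
Let φ = □(◇s ∨ s). Evaluate φ at each world:
  w0 (successors {w5}): φ is true.
  w1 (successors {w1, w2, w6}): φ is false.
  w2 (successors {w0, w5}): φ is true.
  w3 (successors {w0, w3, w4, w5}): φ is false.
  w4 (successors {w2, w3}): φ is true.
  w5 (successors {w1}): φ is false.
  w6 (successors ∅): φ is true.
Detail at w0 (witness):
  At w0: □(◇s ∨ s) requires ◇s ∨ s at every successor {w5}.
      At w5: ◇s is false, s is true, so ◇s ∨ s is true.
  So □(◇s ∨ s) is true at w0.

Yes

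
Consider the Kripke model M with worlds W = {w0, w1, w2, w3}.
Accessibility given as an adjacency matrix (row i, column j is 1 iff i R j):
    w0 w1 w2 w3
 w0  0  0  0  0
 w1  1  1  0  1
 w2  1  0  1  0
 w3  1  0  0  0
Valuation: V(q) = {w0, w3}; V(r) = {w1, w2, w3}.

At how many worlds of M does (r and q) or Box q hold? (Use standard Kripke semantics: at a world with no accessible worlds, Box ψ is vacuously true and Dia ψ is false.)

Let φ = (r and q) or Box q. Evaluate φ at each world:
  w0 (successors ∅): φ is true.
  w1 (successors {w0, w1, w3}): φ is false.
  w2 (successors {w0, w2}): φ is false.
  w3 (successors {w0}): φ is true.
For instance, at w3:
  At w3: r and q is true, Box q is true, so (r and q) or Box q is true.
    At w3: Box q requires q at every successor {w0}.
      At w0: q is true.
    So Box q is true at w3.
Satisfying worlds: {w0, w3}

2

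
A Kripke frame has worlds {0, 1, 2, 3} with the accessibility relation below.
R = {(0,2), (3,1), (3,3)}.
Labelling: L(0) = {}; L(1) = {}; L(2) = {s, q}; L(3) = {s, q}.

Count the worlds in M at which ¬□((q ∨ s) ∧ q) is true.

1

Let φ = ¬□((q ∨ s) ∧ q). Evaluate φ at each world:
  0 (successors {2}): φ is false.
  1 (successors ∅): φ is false.
  2 (successors ∅): φ is false.
  3 (successors {1, 3}): φ is true.
For instance, at 3:
  At 3: □((q ∨ s) ∧ q) is false, so ¬□((q ∨ s) ∧ q) is true.
    At 3: □((q ∨ s) ∧ q) requires (q ∨ s) ∧ q at every successor {1, 3}.
      (q ∨ s) ∧ q fails at 1, so □((q ∨ s) ∧ q) is false at 3.
Satisfying worlds: {3}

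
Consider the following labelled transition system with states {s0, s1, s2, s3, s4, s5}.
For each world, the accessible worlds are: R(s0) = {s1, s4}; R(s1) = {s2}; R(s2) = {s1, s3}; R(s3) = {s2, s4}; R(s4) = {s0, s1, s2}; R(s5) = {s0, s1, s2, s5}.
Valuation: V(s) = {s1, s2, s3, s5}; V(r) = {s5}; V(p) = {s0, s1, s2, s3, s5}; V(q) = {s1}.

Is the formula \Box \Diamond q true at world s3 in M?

Yes

At s3: \Box \Diamond q requires \Diamond q at every successor {s2, s4}.
    At s2: \Diamond q requires q at some successor in {s1, s3}.
      q holds at s1, so \Diamond q is true at s2.
    At s4: \Diamond q requires q at some successor in {s0, s1, s2}.
      q holds at s1, so \Diamond q is true at s4.
So \Box \Diamond q is true at s3.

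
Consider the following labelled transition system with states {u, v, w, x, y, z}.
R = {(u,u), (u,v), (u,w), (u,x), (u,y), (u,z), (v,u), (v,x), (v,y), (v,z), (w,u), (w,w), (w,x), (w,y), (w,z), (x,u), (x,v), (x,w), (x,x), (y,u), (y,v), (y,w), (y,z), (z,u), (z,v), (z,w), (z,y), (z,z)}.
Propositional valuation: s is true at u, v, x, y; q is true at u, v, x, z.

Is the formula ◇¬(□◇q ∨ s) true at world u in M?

No

At u: ◇¬(□◇q ∨ s) requires ¬(□◇q ∨ s) at some successor in {u, v, w, x, y, z}.
  At u: ¬(□◇q ∨ s) is false.
  At v: ¬(□◇q ∨ s) is false.
  At w: ¬(□◇q ∨ s) is false.
  At x: ¬(□◇q ∨ s) is false.
  At y: ¬(□◇q ∨ s) is false.
  At z: ¬(□◇q ∨ s) is false.
So ◇¬(□◇q ∨ s) is false at u.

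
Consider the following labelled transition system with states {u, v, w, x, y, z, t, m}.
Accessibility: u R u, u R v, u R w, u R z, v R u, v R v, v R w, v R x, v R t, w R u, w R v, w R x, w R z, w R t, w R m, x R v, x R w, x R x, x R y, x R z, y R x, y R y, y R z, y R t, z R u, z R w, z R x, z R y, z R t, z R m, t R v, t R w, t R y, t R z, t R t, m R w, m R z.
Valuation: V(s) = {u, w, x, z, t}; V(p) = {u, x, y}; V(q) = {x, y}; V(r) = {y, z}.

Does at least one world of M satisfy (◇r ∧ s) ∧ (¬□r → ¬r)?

Yes

Recall that □ψ holds at a world iff ψ holds at every accessible world, and ◇ψ holds iff ψ holds at some accessible world.
Let φ = (◇r ∧ s) ∧ (¬□r → ¬r). Evaluate φ at each world:
  u (successors {u, v, w, z}): φ is true.
  v (successors {u, v, w, x, t}): φ is false.
  w (successors {u, v, x, z, t, m}): φ is true.
  x (successors {v, w, x, y, z}): φ is true.
  y (successors {x, y, z, t}): φ is false.
  z (successors {u, w, x, y, t, m}): φ is false.
  t (successors {v, w, y, z, t}): φ is true.
  m (successors {w, z}): φ is false.
Detail at u (witness):
  At u: ◇r ∧ s is true, ¬□r → ¬r is true, so (◇r ∧ s) ∧ (¬□r → ¬r) is true.
    At u: ◇r is true, s is true, so ◇r ∧ s is true.
      At u: ◇r requires r at some successor in {u, v, w, z}.
        r holds at z, so ◇r is true at u.
    At u: ¬□r is true, ¬r is true, so ¬□r → ¬r is true.
      At u: □r is false, so ¬□r is true.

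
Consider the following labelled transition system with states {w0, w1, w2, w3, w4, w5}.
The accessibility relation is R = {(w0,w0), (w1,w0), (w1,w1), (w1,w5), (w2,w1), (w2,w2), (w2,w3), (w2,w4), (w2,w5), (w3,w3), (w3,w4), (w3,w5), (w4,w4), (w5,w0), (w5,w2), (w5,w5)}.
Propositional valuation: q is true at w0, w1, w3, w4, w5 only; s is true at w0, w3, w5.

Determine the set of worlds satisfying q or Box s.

Let φ = q or Box s. Evaluate φ at each world:
  w0 (successors {w0}): φ is true.
  w1 (successors {w0, w1, w5}): φ is true.
  w2 (successors {w1, w2, w3, w4, w5}): φ is false.
  w3 (successors {w3, w4, w5}): φ is true.
  w4 (successors {w4}): φ is true.
  w5 (successors {w0, w2, w5}): φ is true.
For instance, at w1:
  At w1: q is true, Box s is false, so q or Box s is true.
    At w1: Box s requires s at every successor {w0, w1, w5}.
      s fails at w1, so Box s is false at w1.
Satisfying worlds: {w0, w1, w3, w4, w5}

w0, w1, w3, w4, w5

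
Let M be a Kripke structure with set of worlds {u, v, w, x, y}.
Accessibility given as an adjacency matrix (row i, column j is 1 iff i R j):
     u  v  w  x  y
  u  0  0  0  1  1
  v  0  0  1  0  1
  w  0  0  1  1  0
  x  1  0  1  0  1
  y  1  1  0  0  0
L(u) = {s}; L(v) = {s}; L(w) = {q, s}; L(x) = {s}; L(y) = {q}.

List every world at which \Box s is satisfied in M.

w, y

Let φ = \Box s. Evaluate φ at each world:
  u (successors {x, y}): φ is false.
  v (successors {w, y}): φ is false.
  w (successors {w, x}): φ is true.
  x (successors {u, w, y}): φ is false.
  y (successors {u, v}): φ is true.
For instance, at y:
  At y: \Box s requires s at every successor {u, v}.
    At u: s is true.
    At v: s is true.
  So \Box s is true at y.
Satisfying worlds: {w, y}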